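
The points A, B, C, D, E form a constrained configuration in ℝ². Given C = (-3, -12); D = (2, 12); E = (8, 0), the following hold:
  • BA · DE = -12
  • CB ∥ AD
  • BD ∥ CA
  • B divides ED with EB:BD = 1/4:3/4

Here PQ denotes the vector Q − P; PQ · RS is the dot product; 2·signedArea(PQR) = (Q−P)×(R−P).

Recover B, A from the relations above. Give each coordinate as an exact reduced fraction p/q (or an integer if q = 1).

1. B_x = 13/2  [B divides ED with EB:BD = 1/4:3/4]
2. B_y = 3  [B divides ED with EB:BD = 1/4:3/4]
   → B = (13/2, 3)
3. A_x = -15/2  [CB ∥ AD ∩ BD ∥ CA]
4. A_y = -3  [CB ∥ AD ∩ BD ∥ CA]
   → A = (-15/2, -3)

A = (-15/2, -3)
B = (13/2, 3)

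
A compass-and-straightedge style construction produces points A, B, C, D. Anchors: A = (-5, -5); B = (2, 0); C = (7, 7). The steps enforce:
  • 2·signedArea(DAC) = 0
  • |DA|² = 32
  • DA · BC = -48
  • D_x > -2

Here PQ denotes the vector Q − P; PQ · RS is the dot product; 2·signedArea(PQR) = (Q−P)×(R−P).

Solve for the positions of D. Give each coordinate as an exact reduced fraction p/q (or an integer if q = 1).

1. D_x = -1  [2·signedArea(DAC) = 0 ∩ DA · BC = -48]
2. D_y = -1  [2·signedArea(DAC) = 0 ∩ DA · BC = -48]
   → D = (-1, -1)

D = (-1, -1)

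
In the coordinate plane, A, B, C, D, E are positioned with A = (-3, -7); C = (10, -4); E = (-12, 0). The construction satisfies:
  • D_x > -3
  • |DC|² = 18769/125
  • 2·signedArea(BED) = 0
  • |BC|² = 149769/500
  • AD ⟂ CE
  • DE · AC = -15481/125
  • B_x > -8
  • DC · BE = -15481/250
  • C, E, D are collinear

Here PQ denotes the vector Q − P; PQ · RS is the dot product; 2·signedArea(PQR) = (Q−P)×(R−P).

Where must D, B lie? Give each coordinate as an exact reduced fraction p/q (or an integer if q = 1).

B = (-1757/250, -113/125)
D = (-257/125, -226/125)

1. D_x = -257/125  [C, E, D are collinear ∩ AD ⟂ CE]
2. D_y = -226/125  [C, E, D are collinear ∩ AD ⟂ CE]
   → D = (-257/125, -226/125)
3. B_x = -1757/250  [2·signedArea(BED) = 0 ∩ DC · BE = -15481/250]
4. B_y = -113/125  [2·signedArea(BED) = 0 ∩ DC · BE = -15481/250]
   → B = (-1757/250, -113/125)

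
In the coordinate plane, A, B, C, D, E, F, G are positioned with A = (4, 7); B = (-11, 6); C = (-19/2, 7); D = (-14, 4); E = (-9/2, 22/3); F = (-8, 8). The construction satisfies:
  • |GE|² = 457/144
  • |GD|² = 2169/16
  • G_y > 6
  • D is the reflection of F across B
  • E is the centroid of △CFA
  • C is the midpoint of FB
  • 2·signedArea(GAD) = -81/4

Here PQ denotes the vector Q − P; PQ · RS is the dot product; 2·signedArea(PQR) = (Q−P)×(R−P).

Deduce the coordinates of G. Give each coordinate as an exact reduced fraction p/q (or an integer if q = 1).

1. G_x = -11/4  [line 3·x + -18·y + 537/4 = 0 ∩ |GD|² = 2169/16]
2. G_y = 7  [line 3·x + -18·y + 537/4 = 0 ∩ |GD|² = 2169/16]
   → G = (-11/4, 7)

G = (-11/4, 7)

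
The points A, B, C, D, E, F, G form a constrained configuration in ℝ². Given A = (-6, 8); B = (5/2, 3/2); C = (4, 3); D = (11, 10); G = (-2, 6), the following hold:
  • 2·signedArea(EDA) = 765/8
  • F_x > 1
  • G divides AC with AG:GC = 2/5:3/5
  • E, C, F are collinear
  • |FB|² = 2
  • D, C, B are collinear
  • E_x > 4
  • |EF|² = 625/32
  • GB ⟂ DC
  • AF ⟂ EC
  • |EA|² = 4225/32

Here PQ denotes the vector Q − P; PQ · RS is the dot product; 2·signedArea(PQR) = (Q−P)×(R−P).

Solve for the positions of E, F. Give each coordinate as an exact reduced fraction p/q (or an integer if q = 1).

E = (37/8, 29/8)
F = (3/2, 1/2)

1. E_x = 37/8  [line 2·x + -17·y + 419/8 = 0 ∩ |EA|² = 4225/32]
2. E_y = 29/8  [line 2·x + -17·y + 419/8 = 0 ∩ |EA|² = 4225/32]
   → E = (37/8, 29/8)
3. F_x = 3/2  [E, C, F are collinear ∩ AF ⟂ EC]
4. F_y = 1/2  [E, C, F are collinear ∩ AF ⟂ EC]
   → F = (3/2, 1/2)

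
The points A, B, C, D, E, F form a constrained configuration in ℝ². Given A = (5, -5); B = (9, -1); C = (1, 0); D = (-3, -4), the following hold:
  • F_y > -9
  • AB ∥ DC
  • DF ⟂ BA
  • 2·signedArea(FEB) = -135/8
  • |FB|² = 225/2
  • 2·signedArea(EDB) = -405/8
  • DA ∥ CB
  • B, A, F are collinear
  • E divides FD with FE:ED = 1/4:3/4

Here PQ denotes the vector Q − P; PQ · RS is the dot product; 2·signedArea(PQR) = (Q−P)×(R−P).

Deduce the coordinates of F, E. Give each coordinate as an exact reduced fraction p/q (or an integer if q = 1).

E = (3/8, -59/8)
F = (3/2, -17/2)

1. F_x = 3/2  [B, A, F are collinear ∩ DF ⟂ BA]
2. F_y = -17/2  [B, A, F are collinear ∩ DF ⟂ BA]
   → F = (3/2, -17/2)
3. E_x = 3/8  [E divides FD with FE:ED = 1/4:3/4]
4. E_y = -59/8  [E divides FD with FE:ED = 1/4:3/4]
   → E = (3/8, -59/8)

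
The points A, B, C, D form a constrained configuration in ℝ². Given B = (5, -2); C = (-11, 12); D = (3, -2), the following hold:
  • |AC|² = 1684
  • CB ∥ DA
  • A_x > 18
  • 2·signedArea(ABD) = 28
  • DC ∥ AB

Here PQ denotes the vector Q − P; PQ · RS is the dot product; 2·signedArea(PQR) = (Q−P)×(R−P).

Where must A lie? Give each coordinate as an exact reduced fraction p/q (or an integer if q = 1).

A = (19, -16)

1. A_x = 19  [DC ∥ AB ∩ CB ∥ DA]
2. A_y = -16  [DC ∥ AB ∩ CB ∥ DA]
   → A = (19, -16)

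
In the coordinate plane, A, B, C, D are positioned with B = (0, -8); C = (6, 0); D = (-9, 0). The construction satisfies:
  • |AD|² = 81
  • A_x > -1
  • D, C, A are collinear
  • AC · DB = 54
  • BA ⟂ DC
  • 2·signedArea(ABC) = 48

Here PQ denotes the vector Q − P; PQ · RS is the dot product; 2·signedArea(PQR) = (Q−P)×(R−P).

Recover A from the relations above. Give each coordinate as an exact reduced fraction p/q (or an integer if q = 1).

1. A_x = 0  [D, C, A are collinear ∩ BA ⟂ DC]
2. A_y = 0  [D, C, A are collinear ∩ BA ⟂ DC]
   → A = (0, 0)

A = (0, 0)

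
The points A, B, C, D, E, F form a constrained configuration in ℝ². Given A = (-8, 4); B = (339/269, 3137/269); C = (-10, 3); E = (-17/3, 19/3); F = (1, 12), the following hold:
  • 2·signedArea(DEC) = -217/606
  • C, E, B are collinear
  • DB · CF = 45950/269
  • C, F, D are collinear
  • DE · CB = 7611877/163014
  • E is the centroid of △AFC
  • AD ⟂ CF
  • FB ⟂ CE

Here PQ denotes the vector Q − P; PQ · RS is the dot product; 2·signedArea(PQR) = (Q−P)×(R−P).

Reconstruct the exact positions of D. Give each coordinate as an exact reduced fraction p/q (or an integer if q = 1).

D = (-1679/202, 885/202)

1. D_x = -1679/202  [C, F, D are collinear ∩ AD ⟂ CF]
2. D_y = 885/202  [C, F, D are collinear ∩ AD ⟂ CF]
   → D = (-1679/202, 885/202)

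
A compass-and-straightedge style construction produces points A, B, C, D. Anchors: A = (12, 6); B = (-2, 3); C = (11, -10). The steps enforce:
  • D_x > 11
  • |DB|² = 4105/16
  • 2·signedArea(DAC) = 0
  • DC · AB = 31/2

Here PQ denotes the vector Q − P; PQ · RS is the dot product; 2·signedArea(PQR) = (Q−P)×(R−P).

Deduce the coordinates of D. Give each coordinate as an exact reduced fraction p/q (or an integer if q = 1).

D = (45/4, -6)

1. D_x = 45/4  [2·signedArea(DAC) = 0 ∩ DC · AB = 31/2]
2. D_y = -6  [2·signedArea(DAC) = 0 ∩ DC · AB = 31/2]
   → D = (45/4, -6)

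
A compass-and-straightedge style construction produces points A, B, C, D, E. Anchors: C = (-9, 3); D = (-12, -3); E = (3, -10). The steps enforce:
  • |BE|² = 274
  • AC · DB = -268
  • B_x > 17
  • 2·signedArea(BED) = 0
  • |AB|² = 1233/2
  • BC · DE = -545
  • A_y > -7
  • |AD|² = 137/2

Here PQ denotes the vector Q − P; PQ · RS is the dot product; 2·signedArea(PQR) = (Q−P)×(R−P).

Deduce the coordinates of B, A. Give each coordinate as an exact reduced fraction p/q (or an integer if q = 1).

1. B_x = 18  [2·signedArea(BED) = 0 ∩ BC · DE = -545]
2. B_y = -17  [2·signedArea(BED) = 0 ∩ BC · DE = -545]
   → B = (18, -17)
3. A_x = -9/2  [line -30·x + 14·y + -44 = 0 ∩ |AD|² = 137/2]
4. A_y = -13/2  [line -30·x + 14·y + -44 = 0 ∩ |AD|² = 137/2]
   → A = (-9/2, -13/2)

A = (-9/2, -13/2)
B = (18, -17)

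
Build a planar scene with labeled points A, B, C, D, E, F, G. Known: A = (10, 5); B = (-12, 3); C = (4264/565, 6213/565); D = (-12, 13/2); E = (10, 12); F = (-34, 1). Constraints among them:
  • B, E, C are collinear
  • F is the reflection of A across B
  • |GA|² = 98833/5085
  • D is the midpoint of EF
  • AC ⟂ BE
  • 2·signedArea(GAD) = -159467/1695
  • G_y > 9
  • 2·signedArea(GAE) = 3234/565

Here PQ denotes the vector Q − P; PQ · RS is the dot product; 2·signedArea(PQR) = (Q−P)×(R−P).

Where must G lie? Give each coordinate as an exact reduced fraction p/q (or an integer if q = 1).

G = (5188/565, 15818/1695)

1. G_x = 5188/565  [2·signedArea(GAD) = -159467/1695 ∩ 2·signedArea(GAE) = 3234/565]
2. G_y = 15818/1695  [2·signedArea(GAD) = -159467/1695 ∩ 2·signedArea(GAE) = 3234/565]
   → G = (5188/565, 15818/1695)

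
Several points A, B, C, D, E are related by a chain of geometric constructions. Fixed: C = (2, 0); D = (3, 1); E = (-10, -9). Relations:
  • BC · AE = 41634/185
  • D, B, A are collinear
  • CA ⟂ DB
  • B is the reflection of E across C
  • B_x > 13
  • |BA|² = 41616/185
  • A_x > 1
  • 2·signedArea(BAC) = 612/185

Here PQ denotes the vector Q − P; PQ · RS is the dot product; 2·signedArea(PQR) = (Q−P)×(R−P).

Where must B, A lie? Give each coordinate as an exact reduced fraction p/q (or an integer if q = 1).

A = (346/185, 33/185)
B = (14, 9)

1. B_x = 14  [B is the reflection of E across C]
2. B_y = 9  [B is the reflection of E across C]
   → B = (14, 9)
3. A_x = 346/185  [D, B, A are collinear ∩ CA ⟂ DB]
4. A_y = 33/185  [D, B, A are collinear ∩ CA ⟂ DB]
   → A = (346/185, 33/185)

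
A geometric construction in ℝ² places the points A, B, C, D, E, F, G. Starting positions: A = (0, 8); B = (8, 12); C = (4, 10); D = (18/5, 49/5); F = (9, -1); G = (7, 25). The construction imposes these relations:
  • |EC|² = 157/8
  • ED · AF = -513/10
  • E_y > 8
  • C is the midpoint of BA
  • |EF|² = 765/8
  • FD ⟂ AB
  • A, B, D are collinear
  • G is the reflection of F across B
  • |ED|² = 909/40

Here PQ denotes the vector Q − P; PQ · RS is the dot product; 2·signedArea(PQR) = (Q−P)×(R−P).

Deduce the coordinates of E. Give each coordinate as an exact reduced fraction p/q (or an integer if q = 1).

E = (33/4, 35/4)

1. E_x = 33/4  [line -9·x + 9·y + -9/2 = 0 ∩ |EC|² = 157/8]
2. E_y = 35/4  [line -9·x + 9·y + -9/2 = 0 ∩ |EC|² = 157/8]
   → E = (33/4, 35/4)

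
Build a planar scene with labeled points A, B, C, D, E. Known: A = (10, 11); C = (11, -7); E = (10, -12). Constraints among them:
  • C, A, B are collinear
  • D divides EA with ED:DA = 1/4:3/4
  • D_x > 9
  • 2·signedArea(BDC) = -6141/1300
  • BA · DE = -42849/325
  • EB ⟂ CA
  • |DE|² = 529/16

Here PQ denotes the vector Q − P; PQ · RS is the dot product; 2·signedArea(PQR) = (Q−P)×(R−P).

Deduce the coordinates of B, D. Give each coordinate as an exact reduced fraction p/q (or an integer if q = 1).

1. B_x = 3664/325  [C, A, B are collinear ∩ EB ⟂ CA]
2. B_y = -3877/325  [C, A, B are collinear ∩ EB ⟂ CA]
   → B = (3664/325, -3877/325)
3. D_x = 10  [D divides EA with ED:DA = 1/4:3/4]
4. D_y = -25/4  [D divides EA with ED:DA = 1/4:3/4]
   → D = (10, -25/4)

B = (3664/325, -3877/325)
D = (10, -25/4)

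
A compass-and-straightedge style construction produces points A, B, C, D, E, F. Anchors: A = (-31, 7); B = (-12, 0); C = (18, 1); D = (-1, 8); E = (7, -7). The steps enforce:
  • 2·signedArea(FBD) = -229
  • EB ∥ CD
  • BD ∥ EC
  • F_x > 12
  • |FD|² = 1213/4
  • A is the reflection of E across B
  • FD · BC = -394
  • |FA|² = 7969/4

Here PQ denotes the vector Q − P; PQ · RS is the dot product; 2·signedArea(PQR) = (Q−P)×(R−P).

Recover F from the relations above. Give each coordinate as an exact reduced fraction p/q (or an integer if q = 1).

1. F_x = 25/2  [2·signedArea(FBD) = -229 ∩ FD · BC = -394]
2. F_y = -3  [2·signedArea(FBD) = -229 ∩ FD · BC = -394]
   → F = (25/2, -3)

F = (25/2, -3)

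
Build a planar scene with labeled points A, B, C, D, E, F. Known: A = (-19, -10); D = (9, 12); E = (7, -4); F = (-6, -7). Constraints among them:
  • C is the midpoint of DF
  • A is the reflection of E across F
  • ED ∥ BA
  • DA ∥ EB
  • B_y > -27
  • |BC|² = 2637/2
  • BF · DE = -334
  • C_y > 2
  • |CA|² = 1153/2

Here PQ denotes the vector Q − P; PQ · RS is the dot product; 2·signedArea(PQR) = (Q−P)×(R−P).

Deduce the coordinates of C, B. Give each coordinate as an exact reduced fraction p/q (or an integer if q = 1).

B = (-21, -26)
C = (3/2, 5/2)

1. C_x = 3/2  [C is the midpoint of DF]
2. C_y = 5/2  [C is the midpoint of DF]
   → C = (3/2, 5/2)
3. B_x = -21  [ED ∥ BA ∩ DA ∥ EB]
4. B_y = -26  [ED ∥ BA ∩ DA ∥ EB]
   → B = (-21, -26)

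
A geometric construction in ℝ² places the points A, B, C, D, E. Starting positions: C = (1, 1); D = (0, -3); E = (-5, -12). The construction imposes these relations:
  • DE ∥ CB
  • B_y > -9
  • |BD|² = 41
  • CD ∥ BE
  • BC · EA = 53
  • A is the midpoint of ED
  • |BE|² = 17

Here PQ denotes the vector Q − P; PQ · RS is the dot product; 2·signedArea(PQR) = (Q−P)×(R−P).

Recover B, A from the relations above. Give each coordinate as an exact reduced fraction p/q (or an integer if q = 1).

1. B_x = -4  [CD ∥ BE ∩ DE ∥ CB]
2. B_y = -8  [CD ∥ BE ∩ DE ∥ CB]
   → B = (-4, -8)
3. A_x = -5/2  [A is the midpoint of ED]
4. A_y = -15/2  [A is the midpoint of ED]
   → A = (-5/2, -15/2)

A = (-5/2, -15/2)
B = (-4, -8)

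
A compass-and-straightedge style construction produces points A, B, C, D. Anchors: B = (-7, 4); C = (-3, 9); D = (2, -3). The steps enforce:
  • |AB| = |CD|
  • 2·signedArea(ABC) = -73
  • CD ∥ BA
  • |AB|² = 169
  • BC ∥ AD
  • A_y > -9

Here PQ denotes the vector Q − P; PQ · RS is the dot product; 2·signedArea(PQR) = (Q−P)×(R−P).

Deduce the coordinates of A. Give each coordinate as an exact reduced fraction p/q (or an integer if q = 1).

A = (-2, -8)

1. A_x = -2  [BC ∥ AD ∩ CD ∥ BA]
2. A_y = -8  [BC ∥ AD ∩ CD ∥ BA]
   → A = (-2, -8)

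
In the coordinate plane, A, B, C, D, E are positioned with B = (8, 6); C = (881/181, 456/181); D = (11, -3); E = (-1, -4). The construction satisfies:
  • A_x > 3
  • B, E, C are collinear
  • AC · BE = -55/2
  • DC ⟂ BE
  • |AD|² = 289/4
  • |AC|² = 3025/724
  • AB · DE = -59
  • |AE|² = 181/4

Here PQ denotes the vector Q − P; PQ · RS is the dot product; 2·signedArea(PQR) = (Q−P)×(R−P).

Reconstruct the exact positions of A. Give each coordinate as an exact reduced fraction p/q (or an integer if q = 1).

1. A_x = 7/2  [AC · BE = -55/2 ∩ AB · DE = -59]
2. A_y = 1  [AC · BE = -55/2 ∩ AB · DE = -59]
   → A = (7/2, 1)

A = (7/2, 1)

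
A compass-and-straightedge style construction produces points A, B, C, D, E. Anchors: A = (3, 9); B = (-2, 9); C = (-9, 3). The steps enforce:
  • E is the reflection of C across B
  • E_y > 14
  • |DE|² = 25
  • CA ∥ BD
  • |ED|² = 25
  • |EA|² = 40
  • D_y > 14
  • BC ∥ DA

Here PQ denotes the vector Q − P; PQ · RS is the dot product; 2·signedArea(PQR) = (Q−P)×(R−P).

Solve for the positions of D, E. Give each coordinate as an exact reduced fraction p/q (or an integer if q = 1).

1. D_x = 10  [BC ∥ DA ∩ CA ∥ BD]
2. D_y = 15  [BC ∥ DA ∩ CA ∥ BD]
   → D = (10, 15)
3. E_x = 5  [E is the reflection of C across B]
4. E_y = 15  [E is the reflection of C across B]
   → E = (5, 15)

D = (10, 15)
E = (5, 15)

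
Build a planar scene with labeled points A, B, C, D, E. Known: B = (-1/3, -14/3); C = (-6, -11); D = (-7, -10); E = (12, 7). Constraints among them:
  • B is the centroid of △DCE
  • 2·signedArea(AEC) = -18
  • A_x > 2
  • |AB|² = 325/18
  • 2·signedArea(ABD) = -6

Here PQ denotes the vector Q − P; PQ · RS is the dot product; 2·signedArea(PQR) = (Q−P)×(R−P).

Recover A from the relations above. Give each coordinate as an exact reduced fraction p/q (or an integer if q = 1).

A = (5/2, -3/2)

1. A_x = 5/2  [2·signedArea(AEC) = -18 ∩ 2·signedArea(ABD) = -6]
2. A_y = -3/2  [2·signedArea(AEC) = -18 ∩ 2·signedArea(ABD) = -6]
   → A = (5/2, -3/2)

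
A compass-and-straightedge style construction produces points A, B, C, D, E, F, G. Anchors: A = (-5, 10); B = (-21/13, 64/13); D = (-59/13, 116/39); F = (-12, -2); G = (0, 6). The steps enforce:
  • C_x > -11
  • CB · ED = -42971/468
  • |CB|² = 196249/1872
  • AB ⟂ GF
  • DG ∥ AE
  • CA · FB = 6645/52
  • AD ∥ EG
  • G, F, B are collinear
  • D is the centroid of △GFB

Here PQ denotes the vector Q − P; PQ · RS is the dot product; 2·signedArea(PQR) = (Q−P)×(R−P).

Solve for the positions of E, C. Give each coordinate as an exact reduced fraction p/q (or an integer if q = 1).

1. E_x = -6/13  [AD ∥ EG ∩ DG ∥ AE]
2. E_y = 508/39  [AD ∥ EG ∩ DG ∥ AE]
   → E = (-6/13, 508/39)
3. C_x = -527/52  [CB · ED = -42971/468 ∩ CA · FB = 6645/52]
4. C_y = -59/78  [CB · ED = -42971/468 ∩ CA · FB = 6645/52]
   → C = (-527/52, -59/78)

C = (-527/52, -59/78)
E = (-6/13, 508/39)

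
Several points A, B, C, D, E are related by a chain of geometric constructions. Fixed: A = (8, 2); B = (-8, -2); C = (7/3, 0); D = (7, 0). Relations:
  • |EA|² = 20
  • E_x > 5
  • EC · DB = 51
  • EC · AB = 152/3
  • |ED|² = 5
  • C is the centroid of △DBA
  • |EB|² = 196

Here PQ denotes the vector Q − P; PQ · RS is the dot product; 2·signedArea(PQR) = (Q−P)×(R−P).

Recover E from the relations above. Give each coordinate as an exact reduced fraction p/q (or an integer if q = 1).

E = (6, -2)

1. E_x = 6  [EC · AB = 152/3 ∩ EC · DB = 51]
2. E_y = -2  [EC · AB = 152/3 ∩ EC · DB = 51]
   → E = (6, -2)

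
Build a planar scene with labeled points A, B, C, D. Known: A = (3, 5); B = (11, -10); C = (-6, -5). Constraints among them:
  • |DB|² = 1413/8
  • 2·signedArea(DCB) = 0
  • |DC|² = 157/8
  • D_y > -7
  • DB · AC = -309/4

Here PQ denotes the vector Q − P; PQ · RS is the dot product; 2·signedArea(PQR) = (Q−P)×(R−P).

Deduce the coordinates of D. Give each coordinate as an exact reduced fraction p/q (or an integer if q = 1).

D = (-7/4, -25/4)

1. D_x = -7/4  [2·signedArea(DCB) = 0 ∩ DB · AC = -309/4]
2. D_y = -25/4  [2·signedArea(DCB) = 0 ∩ DB · AC = -309/4]
   → D = (-7/4, -25/4)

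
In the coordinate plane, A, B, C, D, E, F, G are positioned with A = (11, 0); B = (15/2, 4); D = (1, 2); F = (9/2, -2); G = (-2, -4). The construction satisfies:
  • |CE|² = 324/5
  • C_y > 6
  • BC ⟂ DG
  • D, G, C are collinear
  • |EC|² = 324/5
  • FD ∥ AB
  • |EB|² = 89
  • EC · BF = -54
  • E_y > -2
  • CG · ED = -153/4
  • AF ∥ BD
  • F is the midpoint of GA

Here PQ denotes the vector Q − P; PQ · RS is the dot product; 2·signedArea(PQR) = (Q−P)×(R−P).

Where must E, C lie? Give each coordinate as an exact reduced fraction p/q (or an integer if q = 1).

C = (31/10, 31/5)
E = (-1/2, -1)

1. C_x = 31/10  [D, G, C are collinear ∩ BC ⟂ DG]
2. C_y = 31/5  [D, G, C are collinear ∩ BC ⟂ DG]
   → C = (31/10, 31/5)
3. E_x = -1/2  [line 3·x + 6·y + 15/2 = 0 ∩ |EB|² = 89]
4. E_y = -1  [line 3·x + 6·y + 15/2 = 0 ∩ |EB|² = 89]
   → E = (-1/2, -1)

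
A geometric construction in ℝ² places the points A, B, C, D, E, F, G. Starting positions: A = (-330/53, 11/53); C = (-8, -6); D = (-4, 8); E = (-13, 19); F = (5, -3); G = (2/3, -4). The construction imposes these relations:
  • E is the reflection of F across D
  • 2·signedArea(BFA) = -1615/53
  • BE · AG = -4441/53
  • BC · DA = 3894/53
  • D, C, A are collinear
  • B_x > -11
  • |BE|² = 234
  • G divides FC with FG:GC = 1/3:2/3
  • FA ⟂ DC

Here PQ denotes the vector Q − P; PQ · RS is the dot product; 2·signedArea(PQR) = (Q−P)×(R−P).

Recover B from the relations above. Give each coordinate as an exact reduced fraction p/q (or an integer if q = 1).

1. B_x = -10  [2·signedArea(BFA) = -1615/53 ∩ BE · AG = -4441/53]
2. B_y = 4  [2·signedArea(BFA) = -1615/53 ∩ BE · AG = -4441/53]
   → B = (-10, 4)

B = (-10, 4)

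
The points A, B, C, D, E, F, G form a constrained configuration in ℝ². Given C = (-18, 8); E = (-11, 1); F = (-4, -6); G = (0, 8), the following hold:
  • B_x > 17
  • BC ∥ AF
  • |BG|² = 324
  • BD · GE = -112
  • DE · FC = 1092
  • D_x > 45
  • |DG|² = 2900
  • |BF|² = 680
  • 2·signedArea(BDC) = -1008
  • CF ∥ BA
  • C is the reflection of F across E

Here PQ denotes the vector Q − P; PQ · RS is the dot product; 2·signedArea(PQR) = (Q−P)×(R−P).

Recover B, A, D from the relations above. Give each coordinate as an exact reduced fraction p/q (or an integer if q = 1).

1. D_x = 46  [line 14·x + -14·y + -924 = 0 ∩ |DG|² = 2900]
2. D_y = -20  [line 14·x + -14·y + -924 = 0 ∩ |DG|² = 2900]
   → D = (46, -20)
3. B_x = 18  [2·signedArea(BDC) = -1008 ∩ BD · GE = -112]
4. B_y = 8  [2·signedArea(BDC) = -1008 ∩ BD · GE = -112]
   → B = (18, 8)
5. A_x = 32  [BC ∥ AF ∩ CF ∥ BA]
6. A_y = -6  [BC ∥ AF ∩ CF ∥ BA]
   → A = (32, -6)

A = (32, -6)
B = (18, 8)
D = (46, -20)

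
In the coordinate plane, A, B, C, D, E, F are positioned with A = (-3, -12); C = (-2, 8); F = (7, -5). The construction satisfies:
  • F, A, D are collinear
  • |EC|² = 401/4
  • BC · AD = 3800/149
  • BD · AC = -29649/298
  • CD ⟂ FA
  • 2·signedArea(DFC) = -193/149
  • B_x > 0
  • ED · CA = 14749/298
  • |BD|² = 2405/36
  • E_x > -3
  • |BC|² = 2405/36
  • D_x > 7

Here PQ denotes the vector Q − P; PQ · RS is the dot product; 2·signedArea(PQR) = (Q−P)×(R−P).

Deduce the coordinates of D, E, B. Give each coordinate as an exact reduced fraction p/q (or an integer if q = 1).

1. D_x = 1053/149  [F, A, D are collinear ∩ CD ⟂ FA]
2. D_y = -738/149  [F, A, D are collinear ∩ CD ⟂ FA]
   → D = (1053/149, -738/149)
3. E_x = -5/2  [line 1·x + 20·y + 85/2 = 0 ∩ |EC|² = 401/4]
4. E_y = -2  [line 1·x + 20·y + 85/2 = 0 ∩ |EC|² = 401/4]
   → E = (-5/2, -2)
5. B_x = 5/6  [BC · AD = 3800/149 ∩ BD · AC = -29649/298]
6. B_y = 1/3  [BC · AD = 3800/149 ∩ BD · AC = -29649/298]
   → B = (5/6, 1/3)

B = (5/6, 1/3)
D = (1053/149, -738/149)
E = (-5/2, -2)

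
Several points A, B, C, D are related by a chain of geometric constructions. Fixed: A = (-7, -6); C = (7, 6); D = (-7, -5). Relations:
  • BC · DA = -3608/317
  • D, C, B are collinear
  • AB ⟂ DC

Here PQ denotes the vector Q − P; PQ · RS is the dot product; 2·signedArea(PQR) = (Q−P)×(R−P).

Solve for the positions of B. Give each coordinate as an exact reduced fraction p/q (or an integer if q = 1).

B = (-2373/317, -1706/317)

1. B_x = -2373/317  [D, C, B are collinear ∩ AB ⟂ DC]
2. B_y = -1706/317  [D, C, B are collinear ∩ AB ⟂ DC]
   → B = (-2373/317, -1706/317)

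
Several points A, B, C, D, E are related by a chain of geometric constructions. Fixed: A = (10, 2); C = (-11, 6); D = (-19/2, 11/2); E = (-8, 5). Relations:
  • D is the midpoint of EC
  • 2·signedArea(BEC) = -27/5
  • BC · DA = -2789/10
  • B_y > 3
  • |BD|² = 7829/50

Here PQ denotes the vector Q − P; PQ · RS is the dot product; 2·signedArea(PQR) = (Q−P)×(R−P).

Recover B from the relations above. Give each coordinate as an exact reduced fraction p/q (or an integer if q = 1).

B = (14/5, 16/5)

1. B_x = 14/5  [2·signedArea(BEC) = -27/5 ∩ BC · DA = -2789/10]
2. B_y = 16/5  [2·signedArea(BEC) = -27/5 ∩ BC · DA = -2789/10]
   → B = (14/5, 16/5)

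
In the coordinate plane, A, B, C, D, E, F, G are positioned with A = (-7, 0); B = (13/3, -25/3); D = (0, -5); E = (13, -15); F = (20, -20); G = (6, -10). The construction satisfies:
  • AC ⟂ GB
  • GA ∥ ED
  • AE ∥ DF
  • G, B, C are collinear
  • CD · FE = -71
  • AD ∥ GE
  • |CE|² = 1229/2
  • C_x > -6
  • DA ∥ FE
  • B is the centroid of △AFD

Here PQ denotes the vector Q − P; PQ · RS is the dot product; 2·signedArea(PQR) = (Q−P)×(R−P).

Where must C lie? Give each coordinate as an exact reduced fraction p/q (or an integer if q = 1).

1. C_x = -11/2  [G, B, C are collinear ∩ AC ⟂ GB]
2. C_y = 3/2  [G, B, C are collinear ∩ AC ⟂ GB]
   → C = (-11/2, 3/2)

C = (-11/2, 3/2)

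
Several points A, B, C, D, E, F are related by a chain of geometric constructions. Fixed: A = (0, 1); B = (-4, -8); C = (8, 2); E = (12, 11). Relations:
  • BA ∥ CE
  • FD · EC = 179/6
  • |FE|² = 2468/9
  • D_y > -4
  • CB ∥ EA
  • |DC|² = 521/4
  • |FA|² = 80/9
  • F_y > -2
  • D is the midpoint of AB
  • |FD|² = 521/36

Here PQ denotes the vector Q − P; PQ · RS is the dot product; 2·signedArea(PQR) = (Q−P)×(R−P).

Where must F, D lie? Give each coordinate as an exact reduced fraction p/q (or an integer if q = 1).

D = (-2, -7/2)
F = (4/3, -5/3)

1. D_x = -2  [D is the midpoint of AB]
2. D_y = -7/2  [D is the midpoint of AB]
   → D = (-2, -7/2)
3. F_x = 4/3  [line 4·x + 9·y + 29/3 = 0 ∩ |FE|² = 2468/9]
4. F_y = -5/3  [line 4·x + 9·y + 29/3 = 0 ∩ |FE|² = 2468/9]
   → F = (4/3, -5/3)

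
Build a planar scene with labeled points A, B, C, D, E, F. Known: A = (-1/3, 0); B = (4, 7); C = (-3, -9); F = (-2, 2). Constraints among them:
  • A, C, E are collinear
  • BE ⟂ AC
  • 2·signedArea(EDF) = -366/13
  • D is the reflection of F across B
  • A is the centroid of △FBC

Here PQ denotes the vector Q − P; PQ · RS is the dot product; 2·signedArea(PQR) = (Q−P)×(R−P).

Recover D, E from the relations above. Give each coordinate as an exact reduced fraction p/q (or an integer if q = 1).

D = (10, 12)
E = (25/13, 99/13)

1. D_x = 10  [D is the reflection of F across B]
2. D_y = 12  [D is the reflection of F across B]
   → D = (10, 12)
3. E_x = 25/13  [A, C, E are collinear ∩ BE ⟂ AC]
4. E_y = 99/13  [A, C, E are collinear ∩ BE ⟂ AC]
   → E = (25/13, 99/13)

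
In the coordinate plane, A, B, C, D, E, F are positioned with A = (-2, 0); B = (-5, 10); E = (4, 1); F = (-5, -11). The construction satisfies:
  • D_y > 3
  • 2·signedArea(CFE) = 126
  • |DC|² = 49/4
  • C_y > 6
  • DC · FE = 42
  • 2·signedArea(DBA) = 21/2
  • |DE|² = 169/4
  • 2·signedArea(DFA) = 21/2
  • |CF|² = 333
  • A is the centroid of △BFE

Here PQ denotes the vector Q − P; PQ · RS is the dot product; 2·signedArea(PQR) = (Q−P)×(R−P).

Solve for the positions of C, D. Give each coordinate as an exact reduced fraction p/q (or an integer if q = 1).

C = (-2, 7)
D = (-2, 7/2)

1. C_x = -2  [line -12·x + 9·y + -87 = 0 ∩ |CF|² = 333]
2. C_y = 7  [line -12·x + 9·y + -87 = 0 ∩ |CF|² = 333]
   → C = (-2, 7)
3. D_x = -2  [DC · FE = 42 ∩ 2·signedArea(DBA) = 21/2]
4. D_y = 7/2  [DC · FE = 42 ∩ 2·signedArea(DBA) = 21/2]
   → D = (-2, 7/2)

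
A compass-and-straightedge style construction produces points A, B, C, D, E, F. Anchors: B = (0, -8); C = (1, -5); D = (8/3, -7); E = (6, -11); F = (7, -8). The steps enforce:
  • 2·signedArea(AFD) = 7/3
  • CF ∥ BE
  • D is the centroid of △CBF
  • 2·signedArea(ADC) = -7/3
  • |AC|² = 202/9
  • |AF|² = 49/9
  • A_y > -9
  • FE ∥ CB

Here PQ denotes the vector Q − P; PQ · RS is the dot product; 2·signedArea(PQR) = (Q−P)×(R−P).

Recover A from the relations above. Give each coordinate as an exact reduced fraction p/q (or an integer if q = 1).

A = (14/3, -8)

1. A_x = 14/3  [2·signedArea(AFD) = 7/3 ∩ 2·signedArea(ADC) = -7/3]
2. A_y = -8  [2·signedArea(AFD) = 7/3 ∩ 2·signedArea(ADC) = -7/3]
   → A = (14/3, -8)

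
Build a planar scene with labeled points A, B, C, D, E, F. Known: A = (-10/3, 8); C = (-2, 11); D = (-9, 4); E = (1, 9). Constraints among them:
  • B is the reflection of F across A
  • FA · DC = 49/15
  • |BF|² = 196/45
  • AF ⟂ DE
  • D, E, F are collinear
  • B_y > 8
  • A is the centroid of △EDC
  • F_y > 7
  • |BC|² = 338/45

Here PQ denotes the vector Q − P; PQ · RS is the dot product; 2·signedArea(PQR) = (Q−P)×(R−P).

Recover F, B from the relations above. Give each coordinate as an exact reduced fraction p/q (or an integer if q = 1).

1. F_x = -43/15  [D, E, F are collinear ∩ AF ⟂ DE]
2. F_y = 106/15  [D, E, F are collinear ∩ AF ⟂ DE]
   → F = (-43/15, 106/15)
3. B_x = -19/5  [B is the reflection of F across A]
4. B_y = 134/15  [B is the reflection of F across A]
   → B = (-19/5, 134/15)

B = (-19/5, 134/15)
F = (-43/15, 106/15)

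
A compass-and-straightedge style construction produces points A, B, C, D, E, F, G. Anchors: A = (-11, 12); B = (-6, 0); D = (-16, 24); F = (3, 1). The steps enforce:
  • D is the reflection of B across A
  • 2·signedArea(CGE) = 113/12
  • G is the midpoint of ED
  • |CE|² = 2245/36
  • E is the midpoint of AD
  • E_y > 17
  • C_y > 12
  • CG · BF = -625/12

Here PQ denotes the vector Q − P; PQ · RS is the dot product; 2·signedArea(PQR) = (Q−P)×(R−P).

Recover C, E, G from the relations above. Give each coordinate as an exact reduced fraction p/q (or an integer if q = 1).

C = (-8, 37/3)
E = (-27/2, 18)
G = (-59/4, 21)

1. E_x = -27/2  [E is the midpoint of AD]
2. E_y = 18  [E is the midpoint of AD]
   → E = (-27/2, 18)
3. G_x = -59/4  [G is the midpoint of ED]
4. G_y = 21  [G is the midpoint of ED]
   → G = (-59/4, 21)
5. C_x = -8  [CG · BF = -625/12 ∩ 2·signedArea(CGE) = 113/12]
6. C_y = 37/3  [CG · BF = -625/12 ∩ 2·signedArea(CGE) = 113/12]
   → C = (-8, 37/3)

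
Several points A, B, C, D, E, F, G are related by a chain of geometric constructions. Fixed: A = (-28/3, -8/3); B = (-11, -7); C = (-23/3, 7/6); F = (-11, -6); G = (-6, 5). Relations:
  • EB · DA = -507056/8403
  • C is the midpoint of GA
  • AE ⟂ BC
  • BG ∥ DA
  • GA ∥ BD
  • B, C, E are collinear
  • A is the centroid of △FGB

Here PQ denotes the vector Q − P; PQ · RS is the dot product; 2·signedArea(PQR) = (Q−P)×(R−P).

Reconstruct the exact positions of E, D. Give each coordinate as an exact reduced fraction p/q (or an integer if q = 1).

D = (-43/3, -44/3)
E = (-77693/8403, -22708/8403)

1. E_x = -77693/8403  [B, C, E are collinear ∩ AE ⟂ BC]
2. E_y = -22708/8403  [B, C, E are collinear ∩ AE ⟂ BC]
   → E = (-77693/8403, -22708/8403)
3. D_x = -43/3  [BG ∥ DA ∩ GA ∥ BD]
4. D_y = -44/3  [BG ∥ DA ∩ GA ∥ BD]
   → D = (-43/3, -44/3)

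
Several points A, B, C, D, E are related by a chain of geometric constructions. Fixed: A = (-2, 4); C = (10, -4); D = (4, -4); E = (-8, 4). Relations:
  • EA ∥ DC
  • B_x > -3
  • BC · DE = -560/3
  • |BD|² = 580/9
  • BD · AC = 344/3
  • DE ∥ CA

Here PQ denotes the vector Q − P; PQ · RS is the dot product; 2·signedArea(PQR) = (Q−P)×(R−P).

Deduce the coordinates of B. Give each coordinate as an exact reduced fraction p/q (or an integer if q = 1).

B = (-2, 4/3)

1. B_x = -2  [line -12·x + 8·y + -104/3 = 0 ∩ |BD|² = 580/9]
2. B_y = 4/3  [line -12·x + 8·y + -104/3 = 0 ∩ |BD|² = 580/9]
   → B = (-2, 4/3)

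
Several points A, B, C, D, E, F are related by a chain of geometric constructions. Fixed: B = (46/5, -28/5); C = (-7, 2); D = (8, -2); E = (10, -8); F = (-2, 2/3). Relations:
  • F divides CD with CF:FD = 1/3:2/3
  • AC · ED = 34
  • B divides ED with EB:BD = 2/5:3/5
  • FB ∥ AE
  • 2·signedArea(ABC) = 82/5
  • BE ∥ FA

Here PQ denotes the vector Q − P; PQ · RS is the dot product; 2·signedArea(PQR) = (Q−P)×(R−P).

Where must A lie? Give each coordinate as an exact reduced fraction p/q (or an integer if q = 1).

1. A_x = -6/5  [FB ∥ AE ∩ BE ∥ FA]
2. A_y = -26/15  [FB ∥ AE ∩ BE ∥ FA]
   → A = (-6/5, -26/15)

A = (-6/5, -26/15)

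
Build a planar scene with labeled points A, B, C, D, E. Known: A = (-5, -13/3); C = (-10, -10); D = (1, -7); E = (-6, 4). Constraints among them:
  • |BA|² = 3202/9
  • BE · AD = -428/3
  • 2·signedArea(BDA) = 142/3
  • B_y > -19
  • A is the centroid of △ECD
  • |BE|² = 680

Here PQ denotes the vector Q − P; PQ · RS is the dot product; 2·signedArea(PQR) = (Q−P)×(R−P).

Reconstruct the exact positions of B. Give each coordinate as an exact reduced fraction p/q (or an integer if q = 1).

1. B_x = 8  [BE · AD = -428/3 ∩ 2·signedArea(BDA) = 142/3]
2. B_y = -18  [BE · AD = -428/3 ∩ 2·signedArea(BDA) = 142/3]
   → B = (8, -18)

B = (8, -18)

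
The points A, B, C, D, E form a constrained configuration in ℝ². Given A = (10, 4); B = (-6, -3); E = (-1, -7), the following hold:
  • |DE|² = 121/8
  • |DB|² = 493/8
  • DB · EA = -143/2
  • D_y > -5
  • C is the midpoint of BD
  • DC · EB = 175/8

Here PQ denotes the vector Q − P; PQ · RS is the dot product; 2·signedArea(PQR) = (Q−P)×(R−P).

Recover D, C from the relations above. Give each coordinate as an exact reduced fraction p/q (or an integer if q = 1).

C = (-17/8, -29/8)
D = (7/4, -17/4)

1. D_x = 7/4  [line -11·x + -11·y + -55/2 = 0 ∩ |DE|² = 121/8]
2. D_y = -17/4  [line -11·x + -11·y + -55/2 = 0 ∩ |DE|² = 121/8]
   → D = (7/4, -17/4)
3. C_x = -17/8  [DC · EB = 175/8 ∩ C is the midpoint of BD]
4. C_y = -29/8  [DC · EB = 175/8 ∩ C is the midpoint of BD]
   → C = (-17/8, -29/8)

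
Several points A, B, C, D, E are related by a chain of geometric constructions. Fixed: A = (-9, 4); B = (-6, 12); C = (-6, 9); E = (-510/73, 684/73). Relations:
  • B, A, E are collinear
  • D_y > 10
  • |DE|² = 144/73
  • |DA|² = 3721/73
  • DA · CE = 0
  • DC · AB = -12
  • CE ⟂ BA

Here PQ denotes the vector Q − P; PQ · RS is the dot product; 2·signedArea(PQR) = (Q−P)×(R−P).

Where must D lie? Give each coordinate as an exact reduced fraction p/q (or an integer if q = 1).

D = (-474/73, 780/73)

1. D_x = -474/73  [DA · CE = 0 ∩ DC · AB = -12]
2. D_y = 780/73  [DA · CE = 0 ∩ DC · AB = -12]
   → D = (-474/73, 780/73)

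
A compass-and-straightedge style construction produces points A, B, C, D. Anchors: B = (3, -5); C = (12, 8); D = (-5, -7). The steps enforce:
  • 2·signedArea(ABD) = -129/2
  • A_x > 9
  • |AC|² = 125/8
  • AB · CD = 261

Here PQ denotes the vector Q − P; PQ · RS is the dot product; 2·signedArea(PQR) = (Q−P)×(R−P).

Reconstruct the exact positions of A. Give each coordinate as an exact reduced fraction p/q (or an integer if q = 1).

1. A_x = 39/4  [2·signedArea(ABD) = -129/2 ∩ AB · CD = 261]
2. A_y = 19/4  [2·signedArea(ABD) = -129/2 ∩ AB · CD = 261]
   → A = (39/4, 19/4)

A = (39/4, 19/4)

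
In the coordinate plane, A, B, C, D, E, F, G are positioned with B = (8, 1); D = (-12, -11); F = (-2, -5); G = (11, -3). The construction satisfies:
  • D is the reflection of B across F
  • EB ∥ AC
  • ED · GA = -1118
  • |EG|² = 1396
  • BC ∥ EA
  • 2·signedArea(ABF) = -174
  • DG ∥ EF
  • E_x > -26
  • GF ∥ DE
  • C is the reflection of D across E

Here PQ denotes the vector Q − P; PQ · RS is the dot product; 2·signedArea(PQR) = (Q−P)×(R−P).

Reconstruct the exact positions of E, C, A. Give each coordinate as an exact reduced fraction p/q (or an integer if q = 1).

A = (-71, -29)
C = (-38, -15)
E = (-25, -13)

1. E_x = -25  [DG ∥ EF ∩ GF ∥ DE]
2. E_y = -13  [DG ∥ EF ∩ GF ∥ DE]
   → E = (-25, -13)
3. C_x = -38  [C is the reflection of D across E]
4. C_y = -15  [C is the reflection of D across E]
   → C = (-38, -15)
5. A_x = -71  [EB ∥ AC ∩ BC ∥ EA]
6. A_y = -29  [EB ∥ AC ∩ BC ∥ EA]
   → A = (-71, -29)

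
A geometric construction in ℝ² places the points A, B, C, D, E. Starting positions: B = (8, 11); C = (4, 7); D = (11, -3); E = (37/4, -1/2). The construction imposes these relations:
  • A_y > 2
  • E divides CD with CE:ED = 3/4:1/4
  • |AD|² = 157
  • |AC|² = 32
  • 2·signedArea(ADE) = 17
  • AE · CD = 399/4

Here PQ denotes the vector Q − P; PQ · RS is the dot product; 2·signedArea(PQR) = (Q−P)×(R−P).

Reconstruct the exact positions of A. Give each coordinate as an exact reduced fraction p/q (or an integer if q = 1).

A = (0, 3)

1. A_x = 0  [2·signedArea(ADE) = 17 ∩ AE · CD = 399/4]
2. A_y = 3  [2·signedArea(ADE) = 17 ∩ AE · CD = 399/4]
   → A = (0, 3)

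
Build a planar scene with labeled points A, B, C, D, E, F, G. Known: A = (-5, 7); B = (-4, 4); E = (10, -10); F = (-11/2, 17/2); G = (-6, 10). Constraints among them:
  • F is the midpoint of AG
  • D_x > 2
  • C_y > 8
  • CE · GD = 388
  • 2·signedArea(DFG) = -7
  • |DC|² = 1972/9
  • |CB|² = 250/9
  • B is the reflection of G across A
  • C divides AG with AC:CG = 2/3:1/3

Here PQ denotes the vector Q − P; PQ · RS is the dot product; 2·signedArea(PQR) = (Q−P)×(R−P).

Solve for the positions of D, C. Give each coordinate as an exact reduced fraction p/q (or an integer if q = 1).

1. C_x = -17/3  [C divides AG with AC:CG = 2/3:1/3]
2. C_y = 9  [C divides AG with AC:CG = 2/3:1/3]
   → C = (-17/3, 9)
3. D_x = 3  [2·signedArea(DFG) = -7 ∩ CE · GD = 388]
4. D_y = -3  [2·signedArea(DFG) = -7 ∩ CE · GD = 388]
   → D = (3, -3)

C = (-17/3, 9)
D = (3, -3)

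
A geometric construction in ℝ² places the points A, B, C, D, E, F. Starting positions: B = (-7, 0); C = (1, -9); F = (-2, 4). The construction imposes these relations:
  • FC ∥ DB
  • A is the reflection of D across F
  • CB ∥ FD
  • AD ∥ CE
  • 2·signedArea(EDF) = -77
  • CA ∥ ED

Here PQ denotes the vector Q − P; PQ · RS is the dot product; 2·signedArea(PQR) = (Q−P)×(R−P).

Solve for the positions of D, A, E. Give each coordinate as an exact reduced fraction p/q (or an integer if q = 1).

1. D_x = -10  [FC ∥ DB ∩ CB ∥ FD]
2. D_y = 13  [FC ∥ DB ∩ CB ∥ FD]
   → D = (-10, 13)
3. A_x = 6  [A is the reflection of D across F]
4. A_y = -5  [A is the reflection of D across F]
   → A = (6, -5)
5. E_x = -15  [CA ∥ ED ∩ AD ∥ CE]
6. E_y = 9  [CA ∥ ED ∩ AD ∥ CE]
   → E = (-15, 9)

A = (6, -5)
D = (-10, 13)
E = (-15, 9)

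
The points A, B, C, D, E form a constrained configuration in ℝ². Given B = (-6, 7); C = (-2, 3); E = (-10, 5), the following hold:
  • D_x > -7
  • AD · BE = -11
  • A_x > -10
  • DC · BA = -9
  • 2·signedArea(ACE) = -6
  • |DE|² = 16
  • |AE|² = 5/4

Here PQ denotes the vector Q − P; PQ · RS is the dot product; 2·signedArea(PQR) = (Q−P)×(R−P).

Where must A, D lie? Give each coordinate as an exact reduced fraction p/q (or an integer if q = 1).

1. A_x = -9  [line -2·x + -8·y + 26 = 0 ∩ |AE|² = 5/4]
2. A_y = 11/2  [line -2·x + -8·y + 26 = 0 ∩ |AE|² = 5/4]
   → A = (-9, 11/2)
3. D_x = -6  [line -4·x + -2·y + -14 = 0 ∩ |DE|² = 16]
4. D_y = 5  [line -4·x + -2·y + -14 = 0 ∩ |DE|² = 16]
   → D = (-6, 5)

A = (-9, 11/2)
D = (-6, 5)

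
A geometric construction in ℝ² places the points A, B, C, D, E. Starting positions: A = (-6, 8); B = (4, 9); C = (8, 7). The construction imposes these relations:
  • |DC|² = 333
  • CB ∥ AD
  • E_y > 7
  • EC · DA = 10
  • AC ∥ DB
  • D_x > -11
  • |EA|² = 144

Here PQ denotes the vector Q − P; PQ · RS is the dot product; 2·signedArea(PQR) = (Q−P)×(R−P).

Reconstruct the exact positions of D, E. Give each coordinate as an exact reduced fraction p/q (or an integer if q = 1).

1. D_x = -10  [AC ∥ DB ∩ CB ∥ AD]
2. D_y = 10  [AC ∥ DB ∩ CB ∥ AD]
   → D = (-10, 10)
3. E_x = 6  [line -4·x + 2·y + 8 = 0 ∩ |EA|² = 144]
4. E_y = 8  [line -4·x + 2·y + 8 = 0 ∩ |EA|² = 144]
   → E = (6, 8)

D = (-10, 10)
E = (6, 8)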